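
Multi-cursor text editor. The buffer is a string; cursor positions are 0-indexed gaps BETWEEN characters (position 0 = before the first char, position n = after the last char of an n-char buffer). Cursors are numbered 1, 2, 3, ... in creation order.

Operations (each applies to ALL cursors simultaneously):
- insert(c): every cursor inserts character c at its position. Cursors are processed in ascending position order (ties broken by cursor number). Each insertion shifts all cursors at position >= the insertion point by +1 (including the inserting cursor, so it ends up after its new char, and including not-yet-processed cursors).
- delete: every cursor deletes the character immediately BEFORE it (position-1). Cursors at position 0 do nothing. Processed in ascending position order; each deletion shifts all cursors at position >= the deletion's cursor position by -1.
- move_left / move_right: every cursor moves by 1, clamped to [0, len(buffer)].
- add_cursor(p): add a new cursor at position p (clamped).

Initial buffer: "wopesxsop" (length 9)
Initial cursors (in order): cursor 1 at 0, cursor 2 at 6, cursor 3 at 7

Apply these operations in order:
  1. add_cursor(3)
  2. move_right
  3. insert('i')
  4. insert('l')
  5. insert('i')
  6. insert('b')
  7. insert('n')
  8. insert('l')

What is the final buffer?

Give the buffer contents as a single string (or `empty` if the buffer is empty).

Answer: wilibnlopeilibnlsxsilibnloilibnlp

Derivation:
After op 1 (add_cursor(3)): buffer="wopesxsop" (len 9), cursors c1@0 c4@3 c2@6 c3@7, authorship .........
After op 2 (move_right): buffer="wopesxsop" (len 9), cursors c1@1 c4@4 c2@7 c3@8, authorship .........
After op 3 (insert('i')): buffer="wiopeisxsioip" (len 13), cursors c1@2 c4@6 c2@10 c3@12, authorship .1...4...2.3.
After op 4 (insert('l')): buffer="wilopeilsxsiloilp" (len 17), cursors c1@3 c4@8 c2@13 c3@16, authorship .11...44...22.33.
After op 5 (insert('i')): buffer="wiliopeilisxsilioilip" (len 21), cursors c1@4 c4@10 c2@16 c3@20, authorship .111...444...222.333.
After op 6 (insert('b')): buffer="wilibopeilibsxsiliboilibp" (len 25), cursors c1@5 c4@12 c2@19 c3@24, authorship .1111...4444...2222.3333.
After op 7 (insert('n')): buffer="wilibnopeilibnsxsilibnoilibnp" (len 29), cursors c1@6 c4@14 c2@22 c3@28, authorship .11111...44444...22222.33333.
After op 8 (insert('l')): buffer="wilibnlopeilibnlsxsilibnloilibnlp" (len 33), cursors c1@7 c4@16 c2@25 c3@32, authorship .111111...444444...222222.333333.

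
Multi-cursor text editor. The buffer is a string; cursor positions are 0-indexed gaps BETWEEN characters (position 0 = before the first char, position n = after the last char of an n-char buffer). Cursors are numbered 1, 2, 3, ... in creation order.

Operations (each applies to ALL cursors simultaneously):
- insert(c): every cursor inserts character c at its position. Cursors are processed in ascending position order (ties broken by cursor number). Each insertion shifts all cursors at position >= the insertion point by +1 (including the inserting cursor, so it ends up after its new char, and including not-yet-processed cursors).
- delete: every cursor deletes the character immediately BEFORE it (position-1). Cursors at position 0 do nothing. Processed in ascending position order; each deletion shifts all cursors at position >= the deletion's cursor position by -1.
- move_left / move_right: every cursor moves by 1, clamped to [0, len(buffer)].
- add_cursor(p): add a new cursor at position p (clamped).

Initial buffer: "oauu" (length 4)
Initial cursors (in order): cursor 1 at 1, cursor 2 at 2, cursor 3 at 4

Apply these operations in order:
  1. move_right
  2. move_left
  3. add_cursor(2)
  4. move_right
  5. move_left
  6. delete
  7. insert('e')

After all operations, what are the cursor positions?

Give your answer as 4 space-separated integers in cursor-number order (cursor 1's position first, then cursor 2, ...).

Answer: 4 4 4 4

Derivation:
After op 1 (move_right): buffer="oauu" (len 4), cursors c1@2 c2@3 c3@4, authorship ....
After op 2 (move_left): buffer="oauu" (len 4), cursors c1@1 c2@2 c3@3, authorship ....
After op 3 (add_cursor(2)): buffer="oauu" (len 4), cursors c1@1 c2@2 c4@2 c3@3, authorship ....
After op 4 (move_right): buffer="oauu" (len 4), cursors c1@2 c2@3 c4@3 c3@4, authorship ....
After op 5 (move_left): buffer="oauu" (len 4), cursors c1@1 c2@2 c4@2 c3@3, authorship ....
After op 6 (delete): buffer="u" (len 1), cursors c1@0 c2@0 c3@0 c4@0, authorship .
After op 7 (insert('e')): buffer="eeeeu" (len 5), cursors c1@4 c2@4 c3@4 c4@4, authorship 1234.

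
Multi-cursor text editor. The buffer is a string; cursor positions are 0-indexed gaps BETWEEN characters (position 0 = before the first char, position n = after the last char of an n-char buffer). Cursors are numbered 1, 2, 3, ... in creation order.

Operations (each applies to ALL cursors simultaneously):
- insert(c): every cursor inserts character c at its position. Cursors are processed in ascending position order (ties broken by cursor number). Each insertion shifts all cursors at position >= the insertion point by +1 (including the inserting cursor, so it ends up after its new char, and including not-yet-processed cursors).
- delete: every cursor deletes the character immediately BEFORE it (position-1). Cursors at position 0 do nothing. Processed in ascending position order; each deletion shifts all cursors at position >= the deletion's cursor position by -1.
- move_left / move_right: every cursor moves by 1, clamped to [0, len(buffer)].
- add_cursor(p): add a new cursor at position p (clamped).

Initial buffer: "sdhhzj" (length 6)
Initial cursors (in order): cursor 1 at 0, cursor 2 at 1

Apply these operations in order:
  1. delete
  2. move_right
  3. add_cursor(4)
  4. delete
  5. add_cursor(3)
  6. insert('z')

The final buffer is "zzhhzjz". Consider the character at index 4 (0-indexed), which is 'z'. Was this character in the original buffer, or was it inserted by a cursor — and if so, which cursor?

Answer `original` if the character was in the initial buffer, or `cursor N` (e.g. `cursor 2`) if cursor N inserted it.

Answer: cursor 3

Derivation:
After op 1 (delete): buffer="dhhzj" (len 5), cursors c1@0 c2@0, authorship .....
After op 2 (move_right): buffer="dhhzj" (len 5), cursors c1@1 c2@1, authorship .....
After op 3 (add_cursor(4)): buffer="dhhzj" (len 5), cursors c1@1 c2@1 c3@4, authorship .....
After op 4 (delete): buffer="hhj" (len 3), cursors c1@0 c2@0 c3@2, authorship ...
After op 5 (add_cursor(3)): buffer="hhj" (len 3), cursors c1@0 c2@0 c3@2 c4@3, authorship ...
After op 6 (insert('z')): buffer="zzhhzjz" (len 7), cursors c1@2 c2@2 c3@5 c4@7, authorship 12..3.4
Authorship (.=original, N=cursor N): 1 2 . . 3 . 4
Index 4: author = 3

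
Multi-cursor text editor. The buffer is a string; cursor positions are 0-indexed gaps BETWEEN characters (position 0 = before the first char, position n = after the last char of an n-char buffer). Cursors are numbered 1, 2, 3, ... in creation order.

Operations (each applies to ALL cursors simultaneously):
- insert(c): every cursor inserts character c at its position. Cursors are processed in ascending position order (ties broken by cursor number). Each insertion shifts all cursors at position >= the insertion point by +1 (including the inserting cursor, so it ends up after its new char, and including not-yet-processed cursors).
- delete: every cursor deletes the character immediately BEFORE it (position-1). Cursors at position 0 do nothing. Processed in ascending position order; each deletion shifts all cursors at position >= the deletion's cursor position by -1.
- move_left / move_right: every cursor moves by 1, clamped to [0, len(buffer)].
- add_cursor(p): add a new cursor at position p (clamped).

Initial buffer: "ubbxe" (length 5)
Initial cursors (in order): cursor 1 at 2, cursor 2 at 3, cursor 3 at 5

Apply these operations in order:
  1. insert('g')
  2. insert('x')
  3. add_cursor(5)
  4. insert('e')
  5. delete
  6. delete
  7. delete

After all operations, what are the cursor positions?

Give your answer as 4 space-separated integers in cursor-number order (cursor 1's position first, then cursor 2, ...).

After op 1 (insert('g')): buffer="ubgbgxeg" (len 8), cursors c1@3 c2@5 c3@8, authorship ..1.2..3
After op 2 (insert('x')): buffer="ubgxbgxxegx" (len 11), cursors c1@4 c2@7 c3@11, authorship ..11.22..33
After op 3 (add_cursor(5)): buffer="ubgxbgxxegx" (len 11), cursors c1@4 c4@5 c2@7 c3@11, authorship ..11.22..33
After op 4 (insert('e')): buffer="ubgxebegxexegxe" (len 15), cursors c1@5 c4@7 c2@10 c3@15, authorship ..111.4222..333
After op 5 (delete): buffer="ubgxbgxxegx" (len 11), cursors c1@4 c4@5 c2@7 c3@11, authorship ..11.22..33
After op 6 (delete): buffer="ubggxeg" (len 7), cursors c1@3 c4@3 c2@4 c3@7, authorship ..12..3
After op 7 (delete): buffer="uxe" (len 3), cursors c1@1 c2@1 c4@1 c3@3, authorship ...

Answer: 1 1 3 1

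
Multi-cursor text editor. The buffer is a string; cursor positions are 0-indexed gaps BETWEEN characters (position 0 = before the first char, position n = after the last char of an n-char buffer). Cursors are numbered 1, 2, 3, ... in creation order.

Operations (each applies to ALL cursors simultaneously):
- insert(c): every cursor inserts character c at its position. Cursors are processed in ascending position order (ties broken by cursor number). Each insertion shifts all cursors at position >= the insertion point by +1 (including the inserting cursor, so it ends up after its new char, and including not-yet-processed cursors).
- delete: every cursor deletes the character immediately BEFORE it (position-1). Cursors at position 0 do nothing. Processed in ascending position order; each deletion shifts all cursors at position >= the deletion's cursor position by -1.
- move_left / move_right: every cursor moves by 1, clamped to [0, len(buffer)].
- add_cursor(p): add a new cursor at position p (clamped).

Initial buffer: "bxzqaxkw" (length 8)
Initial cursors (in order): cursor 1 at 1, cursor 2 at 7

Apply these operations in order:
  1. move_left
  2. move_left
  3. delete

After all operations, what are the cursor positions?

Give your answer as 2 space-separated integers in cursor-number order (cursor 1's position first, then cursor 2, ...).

Answer: 0 4

Derivation:
After op 1 (move_left): buffer="bxzqaxkw" (len 8), cursors c1@0 c2@6, authorship ........
After op 2 (move_left): buffer="bxzqaxkw" (len 8), cursors c1@0 c2@5, authorship ........
After op 3 (delete): buffer="bxzqxkw" (len 7), cursors c1@0 c2@4, authorship .......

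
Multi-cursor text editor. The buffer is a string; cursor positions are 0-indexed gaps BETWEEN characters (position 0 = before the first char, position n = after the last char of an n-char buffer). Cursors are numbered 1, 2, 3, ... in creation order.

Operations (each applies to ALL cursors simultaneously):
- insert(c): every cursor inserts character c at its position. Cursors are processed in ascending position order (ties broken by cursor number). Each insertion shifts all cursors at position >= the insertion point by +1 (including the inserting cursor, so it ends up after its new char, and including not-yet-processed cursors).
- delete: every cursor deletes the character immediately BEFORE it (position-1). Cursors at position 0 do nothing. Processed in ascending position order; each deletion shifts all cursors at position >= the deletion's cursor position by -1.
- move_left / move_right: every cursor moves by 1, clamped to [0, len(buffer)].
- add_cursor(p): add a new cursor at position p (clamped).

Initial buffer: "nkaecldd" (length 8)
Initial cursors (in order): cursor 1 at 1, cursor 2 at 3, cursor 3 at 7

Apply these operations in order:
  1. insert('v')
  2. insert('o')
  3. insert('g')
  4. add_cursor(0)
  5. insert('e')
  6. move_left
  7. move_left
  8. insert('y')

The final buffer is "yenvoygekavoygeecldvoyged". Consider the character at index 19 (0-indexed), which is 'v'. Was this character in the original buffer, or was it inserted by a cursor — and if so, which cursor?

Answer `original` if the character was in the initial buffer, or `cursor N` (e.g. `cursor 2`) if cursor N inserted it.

Answer: cursor 3

Derivation:
After op 1 (insert('v')): buffer="nvkavecldvd" (len 11), cursors c1@2 c2@5 c3@10, authorship .1..2....3.
After op 2 (insert('o')): buffer="nvokavoecldvod" (len 14), cursors c1@3 c2@7 c3@13, authorship .11..22....33.
After op 3 (insert('g')): buffer="nvogkavogecldvogd" (len 17), cursors c1@4 c2@9 c3@16, authorship .111..222....333.
After op 4 (add_cursor(0)): buffer="nvogkavogecldvogd" (len 17), cursors c4@0 c1@4 c2@9 c3@16, authorship .111..222....333.
After op 5 (insert('e')): buffer="envogekavogeecldvoged" (len 21), cursors c4@1 c1@6 c2@12 c3@20, authorship 4.1111..2222....3333.
After op 6 (move_left): buffer="envogekavogeecldvoged" (len 21), cursors c4@0 c1@5 c2@11 c3@19, authorship 4.1111..2222....3333.
After op 7 (move_left): buffer="envogekavogeecldvoged" (len 21), cursors c4@0 c1@4 c2@10 c3@18, authorship 4.1111..2222....3333.
After op 8 (insert('y')): buffer="yenvoygekavoygeecldvoyged" (len 25), cursors c4@1 c1@6 c2@13 c3@22, authorship 44.11111..22222....33333.
Authorship (.=original, N=cursor N): 4 4 . 1 1 1 1 1 . . 2 2 2 2 2 . . . . 3 3 3 3 3 .
Index 19: author = 3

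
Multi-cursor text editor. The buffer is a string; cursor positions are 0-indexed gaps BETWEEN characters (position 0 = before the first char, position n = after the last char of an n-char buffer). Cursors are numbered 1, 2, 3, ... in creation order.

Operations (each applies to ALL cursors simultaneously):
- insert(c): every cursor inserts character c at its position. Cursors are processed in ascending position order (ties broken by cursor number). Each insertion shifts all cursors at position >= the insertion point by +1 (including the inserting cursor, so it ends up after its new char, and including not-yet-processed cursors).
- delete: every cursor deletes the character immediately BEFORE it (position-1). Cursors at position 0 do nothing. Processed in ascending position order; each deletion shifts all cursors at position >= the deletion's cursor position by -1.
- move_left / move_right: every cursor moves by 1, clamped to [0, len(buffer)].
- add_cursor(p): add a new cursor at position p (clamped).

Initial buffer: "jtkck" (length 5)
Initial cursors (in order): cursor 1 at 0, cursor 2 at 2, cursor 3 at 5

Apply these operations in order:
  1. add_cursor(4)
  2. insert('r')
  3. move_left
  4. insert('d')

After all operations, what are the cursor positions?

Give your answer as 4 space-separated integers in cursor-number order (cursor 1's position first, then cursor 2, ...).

Answer: 1 5 12 9

Derivation:
After op 1 (add_cursor(4)): buffer="jtkck" (len 5), cursors c1@0 c2@2 c4@4 c3@5, authorship .....
After op 2 (insert('r')): buffer="rjtrkcrkr" (len 9), cursors c1@1 c2@4 c4@7 c3@9, authorship 1..2..4.3
After op 3 (move_left): buffer="rjtrkcrkr" (len 9), cursors c1@0 c2@3 c4@6 c3@8, authorship 1..2..4.3
After op 4 (insert('d')): buffer="drjtdrkcdrkdr" (len 13), cursors c1@1 c2@5 c4@9 c3@12, authorship 11..22..44.33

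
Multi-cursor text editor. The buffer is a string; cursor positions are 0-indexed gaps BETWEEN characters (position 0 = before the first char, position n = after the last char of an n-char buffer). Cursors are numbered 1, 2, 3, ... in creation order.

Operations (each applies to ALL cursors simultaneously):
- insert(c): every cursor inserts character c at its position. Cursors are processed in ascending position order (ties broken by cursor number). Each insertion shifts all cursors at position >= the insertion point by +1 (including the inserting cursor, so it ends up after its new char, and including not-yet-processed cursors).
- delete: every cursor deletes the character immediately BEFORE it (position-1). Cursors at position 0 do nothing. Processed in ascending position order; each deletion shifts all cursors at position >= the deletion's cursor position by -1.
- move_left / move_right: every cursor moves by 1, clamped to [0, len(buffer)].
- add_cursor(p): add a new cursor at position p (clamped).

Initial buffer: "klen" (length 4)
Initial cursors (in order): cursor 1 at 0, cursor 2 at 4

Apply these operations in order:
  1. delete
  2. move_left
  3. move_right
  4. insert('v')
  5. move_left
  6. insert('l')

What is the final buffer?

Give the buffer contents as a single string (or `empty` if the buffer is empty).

After op 1 (delete): buffer="kle" (len 3), cursors c1@0 c2@3, authorship ...
After op 2 (move_left): buffer="kle" (len 3), cursors c1@0 c2@2, authorship ...
After op 3 (move_right): buffer="kle" (len 3), cursors c1@1 c2@3, authorship ...
After op 4 (insert('v')): buffer="kvlev" (len 5), cursors c1@2 c2@5, authorship .1..2
After op 5 (move_left): buffer="kvlev" (len 5), cursors c1@1 c2@4, authorship .1..2
After op 6 (insert('l')): buffer="klvlelv" (len 7), cursors c1@2 c2@6, authorship .11..22

Answer: klvlelv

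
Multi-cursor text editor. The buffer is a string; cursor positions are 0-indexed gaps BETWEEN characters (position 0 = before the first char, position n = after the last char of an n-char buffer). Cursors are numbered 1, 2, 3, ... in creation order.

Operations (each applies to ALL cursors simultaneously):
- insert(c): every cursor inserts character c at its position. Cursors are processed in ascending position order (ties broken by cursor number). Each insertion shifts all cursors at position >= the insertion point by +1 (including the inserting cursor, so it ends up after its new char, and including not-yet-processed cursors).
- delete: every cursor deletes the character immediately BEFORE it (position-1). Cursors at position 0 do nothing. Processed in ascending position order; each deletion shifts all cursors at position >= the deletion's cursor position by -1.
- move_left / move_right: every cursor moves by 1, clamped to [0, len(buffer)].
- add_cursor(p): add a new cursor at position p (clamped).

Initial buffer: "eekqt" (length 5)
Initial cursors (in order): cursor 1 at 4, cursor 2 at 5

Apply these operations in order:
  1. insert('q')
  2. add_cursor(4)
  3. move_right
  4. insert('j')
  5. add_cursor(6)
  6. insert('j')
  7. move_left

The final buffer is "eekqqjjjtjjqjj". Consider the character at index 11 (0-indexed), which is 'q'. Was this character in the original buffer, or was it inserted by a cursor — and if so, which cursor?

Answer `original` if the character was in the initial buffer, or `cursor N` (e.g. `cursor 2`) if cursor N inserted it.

After op 1 (insert('q')): buffer="eekqqtq" (len 7), cursors c1@5 c2@7, authorship ....1.2
After op 2 (add_cursor(4)): buffer="eekqqtq" (len 7), cursors c3@4 c1@5 c2@7, authorship ....1.2
After op 3 (move_right): buffer="eekqqtq" (len 7), cursors c3@5 c1@6 c2@7, authorship ....1.2
After op 4 (insert('j')): buffer="eekqqjtjqj" (len 10), cursors c3@6 c1@8 c2@10, authorship ....13.122
After op 5 (add_cursor(6)): buffer="eekqqjtjqj" (len 10), cursors c3@6 c4@6 c1@8 c2@10, authorship ....13.122
After op 6 (insert('j')): buffer="eekqqjjjtjjqjj" (len 14), cursors c3@8 c4@8 c1@11 c2@14, authorship ....1334.11222
After op 7 (move_left): buffer="eekqqjjjtjjqjj" (len 14), cursors c3@7 c4@7 c1@10 c2@13, authorship ....1334.11222
Authorship (.=original, N=cursor N): . . . . 1 3 3 4 . 1 1 2 2 2
Index 11: author = 2

Answer: cursor 2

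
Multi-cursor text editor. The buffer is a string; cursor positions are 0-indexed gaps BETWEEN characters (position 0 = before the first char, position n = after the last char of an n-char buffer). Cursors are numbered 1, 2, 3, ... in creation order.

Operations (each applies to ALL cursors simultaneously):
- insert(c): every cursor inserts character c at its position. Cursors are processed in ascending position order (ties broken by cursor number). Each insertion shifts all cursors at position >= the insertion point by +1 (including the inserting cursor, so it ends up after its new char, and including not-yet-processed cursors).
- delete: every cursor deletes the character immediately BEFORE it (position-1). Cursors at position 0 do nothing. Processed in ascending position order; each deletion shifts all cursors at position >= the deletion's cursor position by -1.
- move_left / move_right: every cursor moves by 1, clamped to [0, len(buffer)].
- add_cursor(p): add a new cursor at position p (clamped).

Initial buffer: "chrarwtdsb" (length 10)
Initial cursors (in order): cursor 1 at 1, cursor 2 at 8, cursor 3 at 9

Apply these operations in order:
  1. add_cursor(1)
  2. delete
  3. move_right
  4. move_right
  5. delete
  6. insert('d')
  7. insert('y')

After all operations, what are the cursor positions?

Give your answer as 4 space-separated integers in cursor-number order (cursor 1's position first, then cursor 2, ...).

After op 1 (add_cursor(1)): buffer="chrarwtdsb" (len 10), cursors c1@1 c4@1 c2@8 c3@9, authorship ..........
After op 2 (delete): buffer="hrarwtb" (len 7), cursors c1@0 c4@0 c2@6 c3@6, authorship .......
After op 3 (move_right): buffer="hrarwtb" (len 7), cursors c1@1 c4@1 c2@7 c3@7, authorship .......
After op 4 (move_right): buffer="hrarwtb" (len 7), cursors c1@2 c4@2 c2@7 c3@7, authorship .......
After op 5 (delete): buffer="arw" (len 3), cursors c1@0 c4@0 c2@3 c3@3, authorship ...
After op 6 (insert('d')): buffer="ddarwdd" (len 7), cursors c1@2 c4@2 c2@7 c3@7, authorship 14...23
After op 7 (insert('y')): buffer="ddyyarwddyy" (len 11), cursors c1@4 c4@4 c2@11 c3@11, authorship 1414...2323

Answer: 4 11 11 4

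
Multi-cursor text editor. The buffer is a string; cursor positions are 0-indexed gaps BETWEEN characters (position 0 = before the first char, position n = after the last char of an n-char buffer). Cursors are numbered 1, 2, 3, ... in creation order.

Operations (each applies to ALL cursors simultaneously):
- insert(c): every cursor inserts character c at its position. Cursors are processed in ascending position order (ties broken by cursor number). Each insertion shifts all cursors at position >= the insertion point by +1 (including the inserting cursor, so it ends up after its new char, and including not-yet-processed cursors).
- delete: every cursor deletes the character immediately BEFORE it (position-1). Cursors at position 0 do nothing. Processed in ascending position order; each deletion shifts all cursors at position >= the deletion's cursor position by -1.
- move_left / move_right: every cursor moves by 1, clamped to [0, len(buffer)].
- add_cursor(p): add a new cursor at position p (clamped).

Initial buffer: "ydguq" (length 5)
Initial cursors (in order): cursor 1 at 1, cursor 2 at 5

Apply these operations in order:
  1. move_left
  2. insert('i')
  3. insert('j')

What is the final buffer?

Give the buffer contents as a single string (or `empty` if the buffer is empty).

Answer: ijydguijq

Derivation:
After op 1 (move_left): buffer="ydguq" (len 5), cursors c1@0 c2@4, authorship .....
After op 2 (insert('i')): buffer="iydguiq" (len 7), cursors c1@1 c2@6, authorship 1....2.
After op 3 (insert('j')): buffer="ijydguijq" (len 9), cursors c1@2 c2@8, authorship 11....22.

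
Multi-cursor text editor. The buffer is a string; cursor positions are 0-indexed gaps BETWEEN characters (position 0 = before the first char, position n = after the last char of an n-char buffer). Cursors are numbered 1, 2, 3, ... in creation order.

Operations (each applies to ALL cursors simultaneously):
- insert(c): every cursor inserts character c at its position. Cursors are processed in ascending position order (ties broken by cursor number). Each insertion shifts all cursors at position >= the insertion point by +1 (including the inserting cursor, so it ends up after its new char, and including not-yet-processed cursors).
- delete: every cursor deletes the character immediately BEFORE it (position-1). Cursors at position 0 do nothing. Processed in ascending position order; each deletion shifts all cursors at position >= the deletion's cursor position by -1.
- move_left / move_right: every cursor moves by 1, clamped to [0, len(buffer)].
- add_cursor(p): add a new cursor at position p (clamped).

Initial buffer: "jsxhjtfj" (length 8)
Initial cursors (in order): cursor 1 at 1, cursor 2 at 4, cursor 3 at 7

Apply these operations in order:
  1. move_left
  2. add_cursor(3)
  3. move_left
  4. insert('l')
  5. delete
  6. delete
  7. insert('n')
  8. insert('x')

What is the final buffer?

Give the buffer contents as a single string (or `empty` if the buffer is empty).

After op 1 (move_left): buffer="jsxhjtfj" (len 8), cursors c1@0 c2@3 c3@6, authorship ........
After op 2 (add_cursor(3)): buffer="jsxhjtfj" (len 8), cursors c1@0 c2@3 c4@3 c3@6, authorship ........
After op 3 (move_left): buffer="jsxhjtfj" (len 8), cursors c1@0 c2@2 c4@2 c3@5, authorship ........
After op 4 (insert('l')): buffer="ljsllxhjltfj" (len 12), cursors c1@1 c2@5 c4@5 c3@9, authorship 1..24...3...
After op 5 (delete): buffer="jsxhjtfj" (len 8), cursors c1@0 c2@2 c4@2 c3@5, authorship ........
After op 6 (delete): buffer="xhtfj" (len 5), cursors c1@0 c2@0 c4@0 c3@2, authorship .....
After op 7 (insert('n')): buffer="nnnxhntfj" (len 9), cursors c1@3 c2@3 c4@3 c3@6, authorship 124..3...
After op 8 (insert('x')): buffer="nnnxxxxhnxtfj" (len 13), cursors c1@6 c2@6 c4@6 c3@10, authorship 124124..33...

Answer: nnnxxxxhnxtfj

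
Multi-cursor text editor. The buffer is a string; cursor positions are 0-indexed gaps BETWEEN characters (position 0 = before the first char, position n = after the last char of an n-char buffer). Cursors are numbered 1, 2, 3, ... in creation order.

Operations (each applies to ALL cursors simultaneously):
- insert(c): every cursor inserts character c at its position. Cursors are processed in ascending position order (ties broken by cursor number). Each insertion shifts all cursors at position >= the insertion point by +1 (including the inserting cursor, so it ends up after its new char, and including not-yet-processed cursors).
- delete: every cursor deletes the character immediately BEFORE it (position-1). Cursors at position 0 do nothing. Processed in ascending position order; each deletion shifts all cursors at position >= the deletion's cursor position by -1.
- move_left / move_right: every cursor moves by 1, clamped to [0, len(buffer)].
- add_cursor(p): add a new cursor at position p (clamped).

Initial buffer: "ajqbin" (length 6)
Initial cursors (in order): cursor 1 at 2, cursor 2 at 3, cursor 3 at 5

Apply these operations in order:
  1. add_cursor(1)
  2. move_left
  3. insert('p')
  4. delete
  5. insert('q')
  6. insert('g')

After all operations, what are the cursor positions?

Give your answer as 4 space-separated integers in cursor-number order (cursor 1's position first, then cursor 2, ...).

After op 1 (add_cursor(1)): buffer="ajqbin" (len 6), cursors c4@1 c1@2 c2@3 c3@5, authorship ......
After op 2 (move_left): buffer="ajqbin" (len 6), cursors c4@0 c1@1 c2@2 c3@4, authorship ......
After op 3 (insert('p')): buffer="papjpqbpin" (len 10), cursors c4@1 c1@3 c2@5 c3@8, authorship 4.1.2..3..
After op 4 (delete): buffer="ajqbin" (len 6), cursors c4@0 c1@1 c2@2 c3@4, authorship ......
After op 5 (insert('q')): buffer="qaqjqqbqin" (len 10), cursors c4@1 c1@3 c2@5 c3@8, authorship 4.1.2..3..
After op 6 (insert('g')): buffer="qgaqgjqgqbqgin" (len 14), cursors c4@2 c1@5 c2@8 c3@12, authorship 44.11.22..33..

Answer: 5 8 12 2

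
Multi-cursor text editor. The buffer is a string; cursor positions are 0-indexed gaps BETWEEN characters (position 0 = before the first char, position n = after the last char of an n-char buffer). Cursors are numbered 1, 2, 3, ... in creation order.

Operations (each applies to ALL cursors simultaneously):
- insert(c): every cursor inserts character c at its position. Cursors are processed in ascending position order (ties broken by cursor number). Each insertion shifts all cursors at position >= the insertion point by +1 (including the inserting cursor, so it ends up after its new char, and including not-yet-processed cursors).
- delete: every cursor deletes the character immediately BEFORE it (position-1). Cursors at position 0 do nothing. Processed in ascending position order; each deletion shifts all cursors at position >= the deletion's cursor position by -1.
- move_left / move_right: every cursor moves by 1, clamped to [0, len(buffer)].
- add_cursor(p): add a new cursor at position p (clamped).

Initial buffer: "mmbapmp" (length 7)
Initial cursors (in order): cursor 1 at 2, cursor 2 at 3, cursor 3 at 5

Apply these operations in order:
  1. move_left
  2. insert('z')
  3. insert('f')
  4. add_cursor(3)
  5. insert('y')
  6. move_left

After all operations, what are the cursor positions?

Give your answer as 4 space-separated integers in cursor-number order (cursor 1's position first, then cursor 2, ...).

Answer: 4 8 13 4

Derivation:
After op 1 (move_left): buffer="mmbapmp" (len 7), cursors c1@1 c2@2 c3@4, authorship .......
After op 2 (insert('z')): buffer="mzmzbazpmp" (len 10), cursors c1@2 c2@4 c3@7, authorship .1.2..3...
After op 3 (insert('f')): buffer="mzfmzfbazfpmp" (len 13), cursors c1@3 c2@6 c3@10, authorship .11.22..33...
After op 4 (add_cursor(3)): buffer="mzfmzfbazfpmp" (len 13), cursors c1@3 c4@3 c2@6 c3@10, authorship .11.22..33...
After op 5 (insert('y')): buffer="mzfyymzfybazfypmp" (len 17), cursors c1@5 c4@5 c2@9 c3@14, authorship .1114.222..333...
After op 6 (move_left): buffer="mzfyymzfybazfypmp" (len 17), cursors c1@4 c4@4 c2@8 c3@13, authorship .1114.222..333...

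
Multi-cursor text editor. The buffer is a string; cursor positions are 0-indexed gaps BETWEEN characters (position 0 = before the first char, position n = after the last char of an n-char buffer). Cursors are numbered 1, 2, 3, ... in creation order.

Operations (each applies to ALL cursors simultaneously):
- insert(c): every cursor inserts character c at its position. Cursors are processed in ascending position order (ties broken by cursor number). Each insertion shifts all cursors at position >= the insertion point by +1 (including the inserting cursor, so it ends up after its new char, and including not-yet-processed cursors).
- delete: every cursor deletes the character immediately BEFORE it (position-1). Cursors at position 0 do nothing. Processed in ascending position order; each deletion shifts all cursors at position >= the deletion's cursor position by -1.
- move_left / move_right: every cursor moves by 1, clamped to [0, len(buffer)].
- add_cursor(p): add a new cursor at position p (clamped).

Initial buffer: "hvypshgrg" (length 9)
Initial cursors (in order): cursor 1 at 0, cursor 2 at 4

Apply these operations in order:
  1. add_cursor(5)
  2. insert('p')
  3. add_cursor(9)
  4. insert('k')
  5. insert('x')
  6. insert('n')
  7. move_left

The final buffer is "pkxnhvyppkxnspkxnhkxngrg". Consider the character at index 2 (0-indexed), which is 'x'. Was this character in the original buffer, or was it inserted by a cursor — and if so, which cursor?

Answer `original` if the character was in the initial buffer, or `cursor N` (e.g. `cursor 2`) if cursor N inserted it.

Answer: cursor 1

Derivation:
After op 1 (add_cursor(5)): buffer="hvypshgrg" (len 9), cursors c1@0 c2@4 c3@5, authorship .........
After op 2 (insert('p')): buffer="phvyppsphgrg" (len 12), cursors c1@1 c2@6 c3@8, authorship 1....2.3....
After op 3 (add_cursor(9)): buffer="phvyppsphgrg" (len 12), cursors c1@1 c2@6 c3@8 c4@9, authorship 1....2.3....
After op 4 (insert('k')): buffer="pkhvyppkspkhkgrg" (len 16), cursors c1@2 c2@8 c3@11 c4@13, authorship 11....22.33.4...
After op 5 (insert('x')): buffer="pkxhvyppkxspkxhkxgrg" (len 20), cursors c1@3 c2@10 c3@14 c4@17, authorship 111....222.333.44...
After op 6 (insert('n')): buffer="pkxnhvyppkxnspkxnhkxngrg" (len 24), cursors c1@4 c2@12 c3@17 c4@21, authorship 1111....2222.3333.444...
After op 7 (move_left): buffer="pkxnhvyppkxnspkxnhkxngrg" (len 24), cursors c1@3 c2@11 c3@16 c4@20, authorship 1111....2222.3333.444...
Authorship (.=original, N=cursor N): 1 1 1 1 . . . . 2 2 2 2 . 3 3 3 3 . 4 4 4 . . .
Index 2: author = 1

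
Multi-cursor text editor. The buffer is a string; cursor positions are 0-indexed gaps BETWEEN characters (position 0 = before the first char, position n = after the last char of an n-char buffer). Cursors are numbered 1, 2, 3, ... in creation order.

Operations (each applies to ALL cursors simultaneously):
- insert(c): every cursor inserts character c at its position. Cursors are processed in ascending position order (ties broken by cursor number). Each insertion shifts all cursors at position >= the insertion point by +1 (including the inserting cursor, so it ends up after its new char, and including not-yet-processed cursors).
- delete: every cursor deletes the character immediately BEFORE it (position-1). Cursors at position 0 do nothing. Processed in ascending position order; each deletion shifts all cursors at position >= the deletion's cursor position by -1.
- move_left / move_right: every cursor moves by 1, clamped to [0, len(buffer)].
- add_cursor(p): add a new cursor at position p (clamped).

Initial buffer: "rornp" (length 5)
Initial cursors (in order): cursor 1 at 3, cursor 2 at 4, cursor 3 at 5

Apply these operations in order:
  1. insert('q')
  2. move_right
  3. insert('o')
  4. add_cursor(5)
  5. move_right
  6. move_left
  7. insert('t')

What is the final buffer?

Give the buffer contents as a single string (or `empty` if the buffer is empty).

Answer: rorqntotqpotqto

Derivation:
After op 1 (insert('q')): buffer="rorqnqpq" (len 8), cursors c1@4 c2@6 c3@8, authorship ...1.2.3
After op 2 (move_right): buffer="rorqnqpq" (len 8), cursors c1@5 c2@7 c3@8, authorship ...1.2.3
After op 3 (insert('o')): buffer="rorqnoqpoqo" (len 11), cursors c1@6 c2@9 c3@11, authorship ...1.12.233
After op 4 (add_cursor(5)): buffer="rorqnoqpoqo" (len 11), cursors c4@5 c1@6 c2@9 c3@11, authorship ...1.12.233
After op 5 (move_right): buffer="rorqnoqpoqo" (len 11), cursors c4@6 c1@7 c2@10 c3@11, authorship ...1.12.233
After op 6 (move_left): buffer="rorqnoqpoqo" (len 11), cursors c4@5 c1@6 c2@9 c3@10, authorship ...1.12.233
After op 7 (insert('t')): buffer="rorqntotqpotqto" (len 15), cursors c4@6 c1@8 c2@12 c3@14, authorship ...1.4112.22333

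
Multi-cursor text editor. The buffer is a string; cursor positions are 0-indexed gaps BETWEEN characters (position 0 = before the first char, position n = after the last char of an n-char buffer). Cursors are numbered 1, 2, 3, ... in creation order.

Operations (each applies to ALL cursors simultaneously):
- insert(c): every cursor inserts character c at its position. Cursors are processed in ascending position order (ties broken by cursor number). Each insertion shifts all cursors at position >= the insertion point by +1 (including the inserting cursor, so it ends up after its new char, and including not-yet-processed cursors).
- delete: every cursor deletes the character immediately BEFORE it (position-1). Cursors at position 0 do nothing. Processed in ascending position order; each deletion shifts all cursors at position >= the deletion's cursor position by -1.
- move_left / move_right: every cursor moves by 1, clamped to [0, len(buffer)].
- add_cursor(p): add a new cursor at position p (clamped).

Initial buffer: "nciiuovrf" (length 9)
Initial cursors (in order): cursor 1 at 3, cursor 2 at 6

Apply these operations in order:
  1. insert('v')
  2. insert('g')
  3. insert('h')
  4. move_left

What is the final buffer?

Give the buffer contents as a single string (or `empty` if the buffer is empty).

After op 1 (insert('v')): buffer="nciviuovvrf" (len 11), cursors c1@4 c2@8, authorship ...1...2...
After op 2 (insert('g')): buffer="ncivgiuovgvrf" (len 13), cursors c1@5 c2@10, authorship ...11...22...
After op 3 (insert('h')): buffer="ncivghiuovghvrf" (len 15), cursors c1@6 c2@12, authorship ...111...222...
After op 4 (move_left): buffer="ncivghiuovghvrf" (len 15), cursors c1@5 c2@11, authorship ...111...222...

Answer: ncivghiuovghvrf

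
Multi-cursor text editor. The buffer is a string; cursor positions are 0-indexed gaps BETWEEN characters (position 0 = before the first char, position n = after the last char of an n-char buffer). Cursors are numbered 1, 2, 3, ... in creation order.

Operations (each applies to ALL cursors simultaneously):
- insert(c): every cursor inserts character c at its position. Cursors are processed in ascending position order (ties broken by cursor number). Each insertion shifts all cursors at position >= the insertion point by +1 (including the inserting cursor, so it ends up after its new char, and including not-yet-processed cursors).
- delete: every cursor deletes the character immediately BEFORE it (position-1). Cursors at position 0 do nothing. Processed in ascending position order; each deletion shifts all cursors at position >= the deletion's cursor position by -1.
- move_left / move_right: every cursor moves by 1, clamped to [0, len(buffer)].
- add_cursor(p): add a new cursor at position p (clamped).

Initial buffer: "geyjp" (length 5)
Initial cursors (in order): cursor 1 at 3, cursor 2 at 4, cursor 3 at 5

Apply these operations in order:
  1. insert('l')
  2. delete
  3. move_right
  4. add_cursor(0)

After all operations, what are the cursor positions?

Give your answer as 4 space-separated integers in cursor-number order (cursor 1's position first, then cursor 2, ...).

Answer: 4 5 5 0

Derivation:
After op 1 (insert('l')): buffer="geyljlpl" (len 8), cursors c1@4 c2@6 c3@8, authorship ...1.2.3
After op 2 (delete): buffer="geyjp" (len 5), cursors c1@3 c2@4 c3@5, authorship .....
After op 3 (move_right): buffer="geyjp" (len 5), cursors c1@4 c2@5 c3@5, authorship .....
After op 4 (add_cursor(0)): buffer="geyjp" (len 5), cursors c4@0 c1@4 c2@5 c3@5, authorship .....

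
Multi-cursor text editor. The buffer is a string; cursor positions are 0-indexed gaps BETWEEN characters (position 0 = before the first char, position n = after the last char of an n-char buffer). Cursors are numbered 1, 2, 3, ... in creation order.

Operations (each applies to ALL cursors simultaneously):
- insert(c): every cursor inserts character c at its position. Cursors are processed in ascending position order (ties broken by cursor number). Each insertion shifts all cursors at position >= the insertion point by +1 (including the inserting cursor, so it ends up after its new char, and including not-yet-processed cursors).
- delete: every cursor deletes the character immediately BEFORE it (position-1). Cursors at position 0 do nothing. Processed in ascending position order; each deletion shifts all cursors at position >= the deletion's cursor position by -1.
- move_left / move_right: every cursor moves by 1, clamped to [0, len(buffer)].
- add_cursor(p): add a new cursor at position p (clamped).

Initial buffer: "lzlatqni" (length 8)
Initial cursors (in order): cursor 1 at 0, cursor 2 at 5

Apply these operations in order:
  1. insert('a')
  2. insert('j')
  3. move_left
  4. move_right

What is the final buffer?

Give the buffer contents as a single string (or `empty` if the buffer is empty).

Answer: ajlzlatajqni

Derivation:
After op 1 (insert('a')): buffer="alzlataqni" (len 10), cursors c1@1 c2@7, authorship 1.....2...
After op 2 (insert('j')): buffer="ajlzlatajqni" (len 12), cursors c1@2 c2@9, authorship 11.....22...
After op 3 (move_left): buffer="ajlzlatajqni" (len 12), cursors c1@1 c2@8, authorship 11.....22...
After op 4 (move_right): buffer="ajlzlatajqni" (len 12), cursors c1@2 c2@9, authorship 11.....22...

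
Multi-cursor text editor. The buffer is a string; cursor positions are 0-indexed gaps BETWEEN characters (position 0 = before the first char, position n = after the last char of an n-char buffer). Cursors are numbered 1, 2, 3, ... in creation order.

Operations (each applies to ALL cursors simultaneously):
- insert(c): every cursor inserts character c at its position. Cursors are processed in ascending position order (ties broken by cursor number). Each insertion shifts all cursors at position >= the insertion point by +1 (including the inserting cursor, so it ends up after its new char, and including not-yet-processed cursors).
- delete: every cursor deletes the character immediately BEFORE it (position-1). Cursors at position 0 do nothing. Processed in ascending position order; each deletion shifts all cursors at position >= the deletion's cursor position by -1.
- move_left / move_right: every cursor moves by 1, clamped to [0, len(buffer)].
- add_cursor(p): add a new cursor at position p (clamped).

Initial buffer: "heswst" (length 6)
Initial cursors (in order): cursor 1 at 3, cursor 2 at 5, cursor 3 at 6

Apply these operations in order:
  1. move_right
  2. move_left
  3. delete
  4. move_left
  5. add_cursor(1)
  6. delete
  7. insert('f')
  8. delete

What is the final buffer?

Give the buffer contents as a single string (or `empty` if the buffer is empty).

Answer: et

Derivation:
After op 1 (move_right): buffer="heswst" (len 6), cursors c1@4 c2@6 c3@6, authorship ......
After op 2 (move_left): buffer="heswst" (len 6), cursors c1@3 c2@5 c3@5, authorship ......
After op 3 (delete): buffer="het" (len 3), cursors c1@2 c2@2 c3@2, authorship ...
After op 4 (move_left): buffer="het" (len 3), cursors c1@1 c2@1 c3@1, authorship ...
After op 5 (add_cursor(1)): buffer="het" (len 3), cursors c1@1 c2@1 c3@1 c4@1, authorship ...
After op 6 (delete): buffer="et" (len 2), cursors c1@0 c2@0 c3@0 c4@0, authorship ..
After op 7 (insert('f')): buffer="ffffet" (len 6), cursors c1@4 c2@4 c3@4 c4@4, authorship 1234..
After op 8 (delete): buffer="et" (len 2), cursors c1@0 c2@0 c3@0 c4@0, authorship ..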